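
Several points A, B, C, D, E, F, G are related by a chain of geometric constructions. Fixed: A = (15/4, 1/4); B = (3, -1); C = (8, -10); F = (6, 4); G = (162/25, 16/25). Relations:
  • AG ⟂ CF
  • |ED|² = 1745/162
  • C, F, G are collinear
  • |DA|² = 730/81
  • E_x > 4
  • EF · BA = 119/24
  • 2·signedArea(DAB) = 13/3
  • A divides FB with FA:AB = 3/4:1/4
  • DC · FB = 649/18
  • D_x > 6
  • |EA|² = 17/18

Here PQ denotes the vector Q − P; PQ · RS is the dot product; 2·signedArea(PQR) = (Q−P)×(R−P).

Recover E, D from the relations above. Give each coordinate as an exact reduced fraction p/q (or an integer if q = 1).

1. E_x = 17/4  [line -3/4·x + -5/4·y + 109/24 = 0 ∩ |EA|² = 17/18]
2. E_y = 13/12  [line -3/4·x + -5/4·y + 109/24 = 0 ∩ |EA|² = 17/18]
   → E = (17/4, 13/12)
3. D_x = 73/12  [2·signedArea(DAB) = 13/3 ∩ DC · FB = 649/18]
4. D_y = -59/36  [2·signedArea(DAB) = 13/3 ∩ DC · FB = 649/18]
   → D = (73/12, -59/36)

D = (73/12, -59/36)
E = (17/4, 13/12)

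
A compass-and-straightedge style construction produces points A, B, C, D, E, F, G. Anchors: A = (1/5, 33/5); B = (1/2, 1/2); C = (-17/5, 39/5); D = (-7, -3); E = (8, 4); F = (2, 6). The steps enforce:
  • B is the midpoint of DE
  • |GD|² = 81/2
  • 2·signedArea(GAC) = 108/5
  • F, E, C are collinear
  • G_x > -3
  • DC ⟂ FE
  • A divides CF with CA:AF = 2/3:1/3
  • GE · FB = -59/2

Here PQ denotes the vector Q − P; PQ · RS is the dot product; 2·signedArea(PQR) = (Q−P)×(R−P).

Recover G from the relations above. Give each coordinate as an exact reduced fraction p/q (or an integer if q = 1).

G = (-5/2, 3/2)

1. G_x = -5/2  [GE · FB = -59/2 ∩ 2·signedArea(GAC) = 108/5]
2. G_y = 3/2  [GE · FB = -59/2 ∩ 2·signedArea(GAC) = 108/5]
   → G = (-5/2, 3/2)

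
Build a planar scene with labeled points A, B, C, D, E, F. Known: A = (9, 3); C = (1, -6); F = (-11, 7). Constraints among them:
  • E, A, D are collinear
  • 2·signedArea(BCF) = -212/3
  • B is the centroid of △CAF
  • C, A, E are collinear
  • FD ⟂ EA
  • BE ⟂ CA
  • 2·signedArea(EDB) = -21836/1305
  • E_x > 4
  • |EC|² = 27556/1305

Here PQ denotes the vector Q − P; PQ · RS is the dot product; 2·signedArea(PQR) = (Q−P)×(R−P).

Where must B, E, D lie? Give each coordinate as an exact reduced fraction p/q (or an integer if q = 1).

B = (-1/3, 4/3)
D = (313/145, -681/145)
E = (1763/435, -372/145)

1. B_x = -1/3  [B is the centroid of △CAF]
2. B_y = 4/3  [B is the centroid of △CAF]
   → B = (-1/3, 4/3)
3. E_x = 1763/435  [C, A, E are collinear ∩ BE ⟂ CA]
4. E_y = -372/145  [C, A, E are collinear ∩ BE ⟂ CA]
   → E = (1763/435, -372/145)
5. D_x = 313/145  [E, A, D are collinear ∩ FD ⟂ EA]
6. D_y = -681/145  [E, A, D are collinear ∩ FD ⟂ EA]
   → D = (313/145, -681/145)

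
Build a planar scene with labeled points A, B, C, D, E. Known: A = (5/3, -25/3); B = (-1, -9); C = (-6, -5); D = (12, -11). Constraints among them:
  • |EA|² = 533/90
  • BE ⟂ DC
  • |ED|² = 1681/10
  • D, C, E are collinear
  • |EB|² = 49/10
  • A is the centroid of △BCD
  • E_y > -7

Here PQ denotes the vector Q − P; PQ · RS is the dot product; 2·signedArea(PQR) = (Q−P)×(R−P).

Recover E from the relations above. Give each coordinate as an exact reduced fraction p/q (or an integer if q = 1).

E = (-3/10, -69/10)

1. E_x = -3/10  [D, C, E are collinear ∩ BE ⟂ DC]
2. E_y = -69/10  [D, C, E are collinear ∩ BE ⟂ DC]
   → E = (-3/10, -69/10)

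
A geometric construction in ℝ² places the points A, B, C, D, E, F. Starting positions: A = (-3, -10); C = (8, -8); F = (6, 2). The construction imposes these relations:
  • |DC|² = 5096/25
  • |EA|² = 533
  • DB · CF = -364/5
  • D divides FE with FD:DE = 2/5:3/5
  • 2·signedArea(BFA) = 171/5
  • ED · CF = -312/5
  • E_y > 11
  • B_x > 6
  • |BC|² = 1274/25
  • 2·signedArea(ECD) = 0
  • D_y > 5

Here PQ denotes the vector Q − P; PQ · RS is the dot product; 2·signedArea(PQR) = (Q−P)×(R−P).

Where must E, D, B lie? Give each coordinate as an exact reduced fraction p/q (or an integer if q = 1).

1. B_x = 33/5  [line 12·x + -9·y + -441/5 = 0 ∩ |BC|² = 1274/25]
2. B_y = -1  [line 12·x + -9·y + -441/5 = 0 ∩ |BC|² = 1274/25]
   → B = (33/5, -1)
3. D_x = 26/5  [line 2·x + -10·y + 248/5 = 0 ∩ |DC|² = 5096/25]
4. D_y = 6  [line 2·x + -10·y + 248/5 = 0 ∩ |DC|² = 5096/25]
   → D = (26/5, 6)
5. E_x = 4  [2·signedArea(ECD) = 0 ∩ D divides FE with FD:DE = 2/5:3/5]
6. E_y = 12  [2·signedArea(ECD) = 0 ∩ D divides FE with FD:DE = 2/5:3/5]
   → E = (4, 12)

B = (33/5, -1)
D = (26/5, 6)
E = (4, 12)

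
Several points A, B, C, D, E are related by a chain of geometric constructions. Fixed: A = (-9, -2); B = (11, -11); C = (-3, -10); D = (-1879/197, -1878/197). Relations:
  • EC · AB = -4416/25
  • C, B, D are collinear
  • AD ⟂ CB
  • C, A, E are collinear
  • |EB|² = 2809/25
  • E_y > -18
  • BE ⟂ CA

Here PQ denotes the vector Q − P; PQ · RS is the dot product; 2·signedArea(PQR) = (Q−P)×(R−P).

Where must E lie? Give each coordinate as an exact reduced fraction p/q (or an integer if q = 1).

E = (63/25, -434/25)

1. E_x = 63/25  [C, A, E are collinear ∩ BE ⟂ CA]
2. E_y = -434/25  [C, A, E are collinear ∩ BE ⟂ CA]
   → E = (63/25, -434/25)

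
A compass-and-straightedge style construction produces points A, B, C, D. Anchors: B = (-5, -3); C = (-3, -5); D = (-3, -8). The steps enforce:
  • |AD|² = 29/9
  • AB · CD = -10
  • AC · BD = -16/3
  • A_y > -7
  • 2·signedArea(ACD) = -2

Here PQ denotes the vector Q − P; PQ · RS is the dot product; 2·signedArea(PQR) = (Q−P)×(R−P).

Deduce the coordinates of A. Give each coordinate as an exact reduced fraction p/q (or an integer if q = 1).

1. A_x = -11/3  [AB · CD = -10 ∩ AC · BD = -16/3]
2. A_y = -19/3  [AB · CD = -10 ∩ AC · BD = -16/3]
   → A = (-11/3, -19/3)

A = (-11/3, -19/3)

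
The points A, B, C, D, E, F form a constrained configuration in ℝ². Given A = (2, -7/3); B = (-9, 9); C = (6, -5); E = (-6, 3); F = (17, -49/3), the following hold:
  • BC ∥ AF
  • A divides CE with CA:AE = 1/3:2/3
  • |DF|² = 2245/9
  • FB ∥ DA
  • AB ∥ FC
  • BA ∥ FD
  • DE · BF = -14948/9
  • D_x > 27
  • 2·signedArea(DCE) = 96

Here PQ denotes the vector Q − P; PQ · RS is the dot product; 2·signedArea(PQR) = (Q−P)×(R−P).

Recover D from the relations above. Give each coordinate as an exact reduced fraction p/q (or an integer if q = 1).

D = (28, -83/3)

1. D_x = 28  [FB ∥ DA ∩ BA ∥ FD]
2. D_y = -83/3  [FB ∥ DA ∩ BA ∥ FD]
   → D = (28, -83/3)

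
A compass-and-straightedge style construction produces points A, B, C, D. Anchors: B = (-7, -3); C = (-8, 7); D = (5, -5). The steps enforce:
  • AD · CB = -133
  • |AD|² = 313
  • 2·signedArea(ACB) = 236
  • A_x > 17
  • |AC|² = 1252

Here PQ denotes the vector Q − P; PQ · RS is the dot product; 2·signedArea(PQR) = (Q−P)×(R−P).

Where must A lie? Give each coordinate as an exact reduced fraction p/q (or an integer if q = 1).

A = (18, -17)

1. A_x = 18  [AD · CB = -133 ∩ 2·signedArea(ACB) = 236]
2. A_y = -17  [AD · CB = -133 ∩ 2·signedArea(ACB) = 236]
   → A = (18, -17)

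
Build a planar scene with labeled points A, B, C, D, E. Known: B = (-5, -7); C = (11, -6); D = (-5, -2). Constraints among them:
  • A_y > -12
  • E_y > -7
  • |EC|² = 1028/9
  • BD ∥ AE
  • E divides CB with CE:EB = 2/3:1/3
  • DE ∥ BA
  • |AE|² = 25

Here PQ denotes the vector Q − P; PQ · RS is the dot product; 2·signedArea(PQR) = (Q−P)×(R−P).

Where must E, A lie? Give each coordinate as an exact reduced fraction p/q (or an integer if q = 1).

1. E_x = 1/3  [E divides CB with CE:EB = 2/3:1/3]
2. E_y = -20/3  [E divides CB with CE:EB = 2/3:1/3]
   → E = (1/3, -20/3)
3. A_x = 1/3  [BD ∥ AE ∩ DE ∥ BA]
4. A_y = -35/3  [BD ∥ AE ∩ DE ∥ BA]
   → A = (1/3, -35/3)

A = (1/3, -35/3)
E = (1/3, -20/3)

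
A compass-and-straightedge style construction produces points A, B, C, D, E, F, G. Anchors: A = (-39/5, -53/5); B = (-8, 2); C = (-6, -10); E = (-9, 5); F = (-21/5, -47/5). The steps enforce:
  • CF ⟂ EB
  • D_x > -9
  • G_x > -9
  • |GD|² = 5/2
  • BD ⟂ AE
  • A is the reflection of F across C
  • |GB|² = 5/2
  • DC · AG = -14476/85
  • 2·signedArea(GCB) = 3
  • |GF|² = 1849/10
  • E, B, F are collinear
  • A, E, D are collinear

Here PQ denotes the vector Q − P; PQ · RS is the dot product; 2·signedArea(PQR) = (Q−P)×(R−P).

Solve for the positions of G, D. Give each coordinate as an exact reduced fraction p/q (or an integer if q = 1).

1. D_x = -149/17  [A, E, D are collinear ∩ BD ⟂ AE]
2. D_y = 33/17  [A, E, D are collinear ∩ BD ⟂ AE]
   → D = (-149/17, 33/17)
3. G_x = -17/2  [2·signedArea(GCB) = 3 ∩ DC · AG = -14476/85]
4. G_y = 7/2  [2·signedArea(GCB) = 3 ∩ DC · AG = -14476/85]
   → G = (-17/2, 7/2)

D = (-149/17, 33/17)
G = (-17/2, 7/2)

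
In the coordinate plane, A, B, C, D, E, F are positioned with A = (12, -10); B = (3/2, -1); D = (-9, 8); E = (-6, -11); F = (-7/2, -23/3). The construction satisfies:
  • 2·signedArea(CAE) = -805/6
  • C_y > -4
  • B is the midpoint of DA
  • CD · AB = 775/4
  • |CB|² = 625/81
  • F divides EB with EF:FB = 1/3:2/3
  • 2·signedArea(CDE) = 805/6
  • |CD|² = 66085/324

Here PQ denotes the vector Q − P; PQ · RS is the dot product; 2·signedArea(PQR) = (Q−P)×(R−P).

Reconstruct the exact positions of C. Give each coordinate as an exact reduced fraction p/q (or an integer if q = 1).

C = (-1/6, -29/9)

1. C_x = -1/6  [2·signedArea(CDE) = 805/6 ∩ 2·signedArea(CAE) = -805/6]
2. C_y = -29/9  [2·signedArea(CDE) = 805/6 ∩ 2·signedArea(CAE) = -805/6]
   → C = (-1/6, -29/9)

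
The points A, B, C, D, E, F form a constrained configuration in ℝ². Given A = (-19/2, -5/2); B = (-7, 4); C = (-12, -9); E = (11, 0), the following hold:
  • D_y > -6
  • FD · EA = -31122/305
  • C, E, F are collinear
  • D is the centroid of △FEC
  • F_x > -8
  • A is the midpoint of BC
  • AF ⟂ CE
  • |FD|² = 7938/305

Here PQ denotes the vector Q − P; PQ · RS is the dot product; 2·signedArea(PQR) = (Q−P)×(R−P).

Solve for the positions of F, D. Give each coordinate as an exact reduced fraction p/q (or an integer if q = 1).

D = (-877/305, -1656/305)
F = (-2326/305, -2223/305)

1. F_x = -2326/305  [C, E, F are collinear ∩ AF ⟂ CE]
2. F_y = -2223/305  [C, E, F are collinear ∩ AF ⟂ CE]
   → F = (-2326/305, -2223/305)
3. D_x = -877/305  [D is the centroid of △FEC]
4. D_y = -1656/305  [D is the centroid of △FEC]
   → D = (-877/305, -1656/305)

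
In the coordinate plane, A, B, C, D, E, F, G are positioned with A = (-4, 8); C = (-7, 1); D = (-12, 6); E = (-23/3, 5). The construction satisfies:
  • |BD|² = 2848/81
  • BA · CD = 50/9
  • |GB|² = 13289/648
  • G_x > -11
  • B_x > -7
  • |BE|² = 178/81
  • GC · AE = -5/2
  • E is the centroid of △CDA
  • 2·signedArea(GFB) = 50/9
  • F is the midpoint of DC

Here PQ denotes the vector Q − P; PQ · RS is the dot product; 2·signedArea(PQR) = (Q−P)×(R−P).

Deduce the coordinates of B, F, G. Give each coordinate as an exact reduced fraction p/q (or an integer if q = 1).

B = (-56/9, 14/3)
F = (-19/2, 7/2)
G = (-43/4, 19/4)

1. B_x = -56/9  [line 5·x + -5·y + 490/9 = 0 ∩ |BD|² = 2848/81]
2. B_y = 14/3  [line 5·x + -5·y + 490/9 = 0 ∩ |BD|² = 2848/81]
   → B = (-56/9, 14/3)
3. F_x = -19/2  [F is the midpoint of DC]
4. F_y = 7/2  [F is the midpoint of DC]
   → F = (-19/2, 7/2)
5. G_x = -43/4  [GC · AE = -5/2 ∩ 2·signedArea(GFB) = 50/9]
6. G_y = 19/4  [GC · AE = -5/2 ∩ 2·signedArea(GFB) = 50/9]
   → G = (-43/4, 19/4)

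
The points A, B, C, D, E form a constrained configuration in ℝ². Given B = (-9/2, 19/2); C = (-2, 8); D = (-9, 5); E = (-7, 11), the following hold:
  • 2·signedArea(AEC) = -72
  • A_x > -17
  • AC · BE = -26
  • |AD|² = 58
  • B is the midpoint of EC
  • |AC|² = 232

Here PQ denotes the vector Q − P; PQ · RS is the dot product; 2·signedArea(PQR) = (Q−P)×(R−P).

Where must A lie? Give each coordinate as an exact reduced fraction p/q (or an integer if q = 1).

A = (-16, 2)

1. A_x = -16  [2·signedArea(AEC) = -72 ∩ AC · BE = -26]
2. A_y = 2  [2·signedArea(AEC) = -72 ∩ AC · BE = -26]
   → A = (-16, 2)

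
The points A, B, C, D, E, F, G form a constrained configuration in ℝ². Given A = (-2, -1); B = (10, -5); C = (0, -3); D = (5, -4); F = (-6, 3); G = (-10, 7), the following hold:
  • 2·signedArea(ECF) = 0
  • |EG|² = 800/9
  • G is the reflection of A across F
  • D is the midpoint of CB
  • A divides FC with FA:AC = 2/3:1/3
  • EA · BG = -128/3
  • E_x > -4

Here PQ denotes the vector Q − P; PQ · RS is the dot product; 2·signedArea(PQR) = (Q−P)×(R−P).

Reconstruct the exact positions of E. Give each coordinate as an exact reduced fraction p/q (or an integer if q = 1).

E = (-10/3, 1/3)

1. E_x = -10/3  [2·signedArea(ECF) = 0 ∩ EA · BG = -128/3]
2. E_y = 1/3  [2·signedArea(ECF) = 0 ∩ EA · BG = -128/3]
   → E = (-10/3, 1/3)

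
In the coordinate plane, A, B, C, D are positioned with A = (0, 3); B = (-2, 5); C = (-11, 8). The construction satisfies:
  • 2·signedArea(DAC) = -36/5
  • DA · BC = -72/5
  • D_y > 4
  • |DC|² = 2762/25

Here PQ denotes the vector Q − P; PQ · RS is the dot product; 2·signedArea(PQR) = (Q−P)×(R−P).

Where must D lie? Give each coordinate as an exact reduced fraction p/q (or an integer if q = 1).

D = (-6/5, 21/5)

1. D_x = -6/5  [2·signedArea(DAC) = -36/5 ∩ DA · BC = -72/5]
2. D_y = 21/5  [2·signedArea(DAC) = -36/5 ∩ DA · BC = -72/5]
   → D = (-6/5, 21/5)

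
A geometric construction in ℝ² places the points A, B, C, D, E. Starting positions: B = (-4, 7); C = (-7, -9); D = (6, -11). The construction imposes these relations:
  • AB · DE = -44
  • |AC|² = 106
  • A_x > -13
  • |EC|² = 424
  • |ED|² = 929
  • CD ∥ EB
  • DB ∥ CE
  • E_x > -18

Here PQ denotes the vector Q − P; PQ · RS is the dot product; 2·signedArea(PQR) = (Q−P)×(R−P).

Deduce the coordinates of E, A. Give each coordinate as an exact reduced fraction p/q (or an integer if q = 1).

A = (-12, 0)
E = (-17, 9)

1. E_x = -17  [CD ∥ EB ∩ DB ∥ CE]
2. E_y = 9  [CD ∥ EB ∩ DB ∥ CE]
   → E = (-17, 9)
3. A_x = -12  [line 23·x + -20·y + 276 = 0 ∩ |AC|² = 106]
4. A_y = 0  [line 23·x + -20·y + 276 = 0 ∩ |AC|² = 106]
   → A = (-12, 0)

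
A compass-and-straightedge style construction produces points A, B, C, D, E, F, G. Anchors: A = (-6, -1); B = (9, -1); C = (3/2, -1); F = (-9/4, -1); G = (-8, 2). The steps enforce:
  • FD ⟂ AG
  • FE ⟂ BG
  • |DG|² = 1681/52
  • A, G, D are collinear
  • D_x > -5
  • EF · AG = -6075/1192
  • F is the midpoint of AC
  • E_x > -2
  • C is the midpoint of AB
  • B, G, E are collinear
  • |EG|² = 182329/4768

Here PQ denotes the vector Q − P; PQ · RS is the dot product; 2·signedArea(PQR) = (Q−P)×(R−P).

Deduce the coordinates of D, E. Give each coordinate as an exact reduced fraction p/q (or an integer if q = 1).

1. D_x = -63/13  [A, G, D are collinear ∩ FD ⟂ AG]
2. D_y = -71/26  [A, G, D are collinear ∩ FD ⟂ AG]
   → D = (-63/13, -71/26)
3. E_x = -2277/1192  [B, G, E are collinear ∩ FE ⟂ BG]
4. E_y = 1103/1192  [B, G, E are collinear ∩ FE ⟂ BG]
   → E = (-2277/1192, 1103/1192)

D = (-63/13, -71/26)
E = (-2277/1192, 1103/1192)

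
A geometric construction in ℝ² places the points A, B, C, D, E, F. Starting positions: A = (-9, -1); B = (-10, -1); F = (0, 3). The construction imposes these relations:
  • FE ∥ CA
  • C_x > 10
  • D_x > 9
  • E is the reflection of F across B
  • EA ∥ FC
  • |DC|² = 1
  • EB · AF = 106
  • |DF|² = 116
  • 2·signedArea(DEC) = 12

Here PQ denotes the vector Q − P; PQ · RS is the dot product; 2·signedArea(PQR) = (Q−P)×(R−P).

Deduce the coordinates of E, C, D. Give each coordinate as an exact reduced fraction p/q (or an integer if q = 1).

C = (11, 7)
D = (10, 7)
E = (-20, -5)

1. E_x = -20  [E is the reflection of F across B]
2. E_y = -5  [E is the reflection of F across B]
   → E = (-20, -5)
3. C_x = 11  [FE ∥ CA ∩ EA ∥ FC]
4. C_y = 7  [FE ∥ CA ∩ EA ∥ FC]
   → C = (11, 7)
5. D_x = 10  [line -12·x + 31·y + -97 = 0 ∩ |DF|² = 116]
6. D_y = 7  [line -12·x + 31·y + -97 = 0 ∩ |DF|² = 116]
   → D = (10, 7)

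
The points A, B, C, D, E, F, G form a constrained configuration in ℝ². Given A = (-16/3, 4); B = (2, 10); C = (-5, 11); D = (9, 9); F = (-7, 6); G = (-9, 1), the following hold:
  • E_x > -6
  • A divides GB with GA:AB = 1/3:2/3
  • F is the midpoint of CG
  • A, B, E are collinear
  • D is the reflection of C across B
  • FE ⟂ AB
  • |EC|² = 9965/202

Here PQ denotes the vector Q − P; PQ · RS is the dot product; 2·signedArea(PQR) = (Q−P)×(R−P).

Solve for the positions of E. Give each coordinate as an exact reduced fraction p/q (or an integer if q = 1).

E = (-1081/202, 805/202)

1. E_x = -1081/202  [A, B, E are collinear ∩ FE ⟂ AB]
2. E_y = 805/202  [A, B, E are collinear ∩ FE ⟂ AB]
   → E = (-1081/202, 805/202)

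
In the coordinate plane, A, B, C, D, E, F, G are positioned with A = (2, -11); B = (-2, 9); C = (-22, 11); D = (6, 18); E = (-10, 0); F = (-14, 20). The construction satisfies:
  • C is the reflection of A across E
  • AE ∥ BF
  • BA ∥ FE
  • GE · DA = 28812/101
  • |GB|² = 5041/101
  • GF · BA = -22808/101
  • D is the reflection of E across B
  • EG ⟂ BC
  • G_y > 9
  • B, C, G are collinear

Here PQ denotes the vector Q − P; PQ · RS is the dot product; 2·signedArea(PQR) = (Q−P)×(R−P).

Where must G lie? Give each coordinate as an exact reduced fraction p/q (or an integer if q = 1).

G = (-912/101, 980/101)

1. G_x = -912/101  [B, C, G are collinear ∩ EG ⟂ BC]
2. G_y = 980/101  [B, C, G are collinear ∩ EG ⟂ BC]
   → G = (-912/101, 980/101)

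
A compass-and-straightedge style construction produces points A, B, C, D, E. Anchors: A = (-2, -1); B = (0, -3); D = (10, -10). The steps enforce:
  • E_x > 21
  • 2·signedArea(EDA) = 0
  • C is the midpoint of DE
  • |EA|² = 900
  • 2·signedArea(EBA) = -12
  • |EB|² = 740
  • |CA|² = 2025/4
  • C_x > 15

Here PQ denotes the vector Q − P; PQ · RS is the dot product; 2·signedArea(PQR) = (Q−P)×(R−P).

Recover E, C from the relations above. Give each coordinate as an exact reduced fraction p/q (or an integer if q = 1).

1. E_x = 22  [2·signedArea(EDA) = 0 ∩ 2·signedArea(EBA) = -12]
2. E_y = -19  [2·signedArea(EDA) = 0 ∩ 2·signedArea(EBA) = -12]
   → E = (22, -19)
3. C_x = 16  [C is the midpoint of DE]
4. C_y = -29/2  [C is the midpoint of DE]
   → C = (16, -29/2)

C = (16, -29/2)
E = (22, -19)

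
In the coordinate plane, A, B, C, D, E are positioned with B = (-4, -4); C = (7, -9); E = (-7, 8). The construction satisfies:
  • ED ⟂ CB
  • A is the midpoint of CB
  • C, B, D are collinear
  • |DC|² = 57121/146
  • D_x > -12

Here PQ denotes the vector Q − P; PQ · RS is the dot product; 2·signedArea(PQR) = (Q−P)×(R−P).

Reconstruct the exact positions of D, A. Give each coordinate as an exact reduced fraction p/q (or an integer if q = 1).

A = (3/2, -13/2)
D = (-1607/146, -119/146)

1. D_x = -1607/146  [C, B, D are collinear ∩ ED ⟂ CB]
2. D_y = -119/146  [C, B, D are collinear ∩ ED ⟂ CB]
   → D = (-1607/146, -119/146)
3. A_x = 3/2  [A is the midpoint of CB]
4. A_y = -13/2  [A is the midpoint of CB]
   → A = (3/2, -13/2)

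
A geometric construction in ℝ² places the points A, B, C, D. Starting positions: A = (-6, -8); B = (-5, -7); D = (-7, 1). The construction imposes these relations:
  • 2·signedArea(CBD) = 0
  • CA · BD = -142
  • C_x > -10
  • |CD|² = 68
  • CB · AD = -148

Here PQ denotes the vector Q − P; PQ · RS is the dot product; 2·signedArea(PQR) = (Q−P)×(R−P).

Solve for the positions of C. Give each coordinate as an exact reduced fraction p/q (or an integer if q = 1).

C = (-9, 9)

1. C_x = -9  [2·signedArea(CBD) = 0 ∩ CB · AD = -148]
2. C_y = 9  [2·signedArea(CBD) = 0 ∩ CB · AD = -148]
   → C = (-9, 9)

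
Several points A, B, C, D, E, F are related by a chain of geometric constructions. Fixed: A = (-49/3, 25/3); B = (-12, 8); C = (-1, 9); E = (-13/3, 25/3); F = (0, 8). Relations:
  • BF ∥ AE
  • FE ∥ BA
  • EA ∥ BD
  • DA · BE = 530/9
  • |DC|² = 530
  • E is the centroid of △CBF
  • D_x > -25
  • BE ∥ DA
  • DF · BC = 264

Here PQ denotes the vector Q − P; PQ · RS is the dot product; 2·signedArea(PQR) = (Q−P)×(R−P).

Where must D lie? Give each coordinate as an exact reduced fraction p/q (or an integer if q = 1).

1. D_x = -24  [BE ∥ DA ∩ EA ∥ BD]
2. D_y = 8  [BE ∥ DA ∩ EA ∥ BD]
   → D = (-24, 8)

D = (-24, 8)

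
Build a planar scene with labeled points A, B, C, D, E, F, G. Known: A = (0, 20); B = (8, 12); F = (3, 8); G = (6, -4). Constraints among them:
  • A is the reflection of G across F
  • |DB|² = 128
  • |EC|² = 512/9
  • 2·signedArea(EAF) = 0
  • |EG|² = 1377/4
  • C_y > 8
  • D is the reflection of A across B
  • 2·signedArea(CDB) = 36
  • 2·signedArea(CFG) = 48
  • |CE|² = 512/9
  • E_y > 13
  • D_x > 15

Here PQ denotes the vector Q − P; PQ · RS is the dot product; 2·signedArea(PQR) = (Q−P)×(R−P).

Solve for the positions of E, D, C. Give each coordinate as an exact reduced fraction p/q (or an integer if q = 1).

C = (41/6, 26/3)
D = (16, 4)
E = (3/2, 14)

1. E_x = 3/2  [line 12·x + 3·y + -60 = 0 ∩ |EG|² = 1377/4]
2. E_y = 14  [line 12·x + 3·y + -60 = 0 ∩ |EG|² = 1377/4]
   → E = (3/2, 14)
3. D_x = 16  [D is the reflection of A across B]
4. D_y = 4  [D is the reflection of A across B]
   → D = (16, 4)
5. C_x = 41/6  [2·signedArea(CDB) = 36 ∩ 2·signedArea(CFG) = 48]
6. C_y = 26/3  [2·signedArea(CDB) = 36 ∩ 2·signedArea(CFG) = 48]
   → C = (41/6, 26/3)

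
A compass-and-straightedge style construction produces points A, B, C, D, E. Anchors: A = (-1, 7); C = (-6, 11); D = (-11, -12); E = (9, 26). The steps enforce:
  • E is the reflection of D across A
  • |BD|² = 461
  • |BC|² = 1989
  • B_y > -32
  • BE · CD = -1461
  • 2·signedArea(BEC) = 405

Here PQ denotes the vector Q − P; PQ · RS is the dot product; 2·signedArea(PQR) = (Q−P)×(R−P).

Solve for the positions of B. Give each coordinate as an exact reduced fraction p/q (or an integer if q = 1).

B = (-21, -31)

1. B_x = -21  [2·signedArea(BEC) = 405 ∩ BE · CD = -1461]
2. B_y = -31  [2·signedArea(BEC) = 405 ∩ BE · CD = -1461]
   → B = (-21, -31)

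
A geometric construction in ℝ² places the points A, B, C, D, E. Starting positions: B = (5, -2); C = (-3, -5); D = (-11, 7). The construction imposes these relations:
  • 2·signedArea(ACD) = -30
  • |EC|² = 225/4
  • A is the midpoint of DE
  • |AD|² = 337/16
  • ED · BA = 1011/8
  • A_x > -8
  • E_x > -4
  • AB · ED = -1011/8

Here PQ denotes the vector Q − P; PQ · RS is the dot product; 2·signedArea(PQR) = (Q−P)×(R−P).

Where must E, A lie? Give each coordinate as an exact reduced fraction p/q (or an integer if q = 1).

1. A_x = -7  [line -12·x + -8·y + -46 = 0 ∩ |AD|² = 337/16]
2. A_y = 19/4  [line -12·x + -8·y + -46 = 0 ∩ |AD|² = 337/16]
   → A = (-7, 19/4)
3. E_x = -3  [ED · BA = 1011/8 ∩ A is the midpoint of DE]
4. E_y = 5/2  [ED · BA = 1011/8 ∩ A is the midpoint of DE]
   → E = (-3, 5/2)

A = (-7, 19/4)
E = (-3, 5/2)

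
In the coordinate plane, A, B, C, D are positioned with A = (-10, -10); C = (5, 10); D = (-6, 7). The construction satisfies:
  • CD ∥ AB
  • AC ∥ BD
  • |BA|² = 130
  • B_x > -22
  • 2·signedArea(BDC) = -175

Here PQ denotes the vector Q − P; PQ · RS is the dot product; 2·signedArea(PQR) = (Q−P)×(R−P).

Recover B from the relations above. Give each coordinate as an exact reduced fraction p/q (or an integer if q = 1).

1. B_x = -21  [AC ∥ BD ∩ CD ∥ AB]
2. B_y = -13  [AC ∥ BD ∩ CD ∥ AB]
   → B = (-21, -13)

B = (-21, -13)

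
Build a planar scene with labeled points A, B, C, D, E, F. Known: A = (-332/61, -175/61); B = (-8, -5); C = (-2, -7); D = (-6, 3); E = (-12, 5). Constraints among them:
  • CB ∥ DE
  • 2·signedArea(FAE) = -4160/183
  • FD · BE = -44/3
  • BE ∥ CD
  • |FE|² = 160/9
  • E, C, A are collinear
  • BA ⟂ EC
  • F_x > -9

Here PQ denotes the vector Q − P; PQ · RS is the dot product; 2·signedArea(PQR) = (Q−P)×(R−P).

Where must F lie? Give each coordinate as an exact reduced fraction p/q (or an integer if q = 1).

1. F_x = -8  [FD · BE = -44/3 ∩ 2·signedArea(FAE) = -4160/183]
2. F_y = 11/3  [FD · BE = -44/3 ∩ 2·signedArea(FAE) = -4160/183]
   → F = (-8, 11/3)

F = (-8, 11/3)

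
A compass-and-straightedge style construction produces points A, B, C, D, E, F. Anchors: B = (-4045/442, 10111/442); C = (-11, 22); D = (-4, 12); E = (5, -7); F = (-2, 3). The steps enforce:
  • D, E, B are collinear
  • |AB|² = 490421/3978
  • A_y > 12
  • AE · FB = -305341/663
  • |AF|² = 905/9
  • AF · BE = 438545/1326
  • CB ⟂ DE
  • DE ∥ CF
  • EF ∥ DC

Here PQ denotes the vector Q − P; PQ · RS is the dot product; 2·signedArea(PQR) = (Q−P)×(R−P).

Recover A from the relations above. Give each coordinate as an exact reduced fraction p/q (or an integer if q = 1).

1. A_x = -17/3  [AF · BE = 438545/1326 ∩ AE · FB = -305341/663]
2. A_y = 37/3  [AF · BE = 438545/1326 ∩ AE · FB = -305341/663]
   → A = (-17/3, 37/3)

A = (-17/3, 37/3)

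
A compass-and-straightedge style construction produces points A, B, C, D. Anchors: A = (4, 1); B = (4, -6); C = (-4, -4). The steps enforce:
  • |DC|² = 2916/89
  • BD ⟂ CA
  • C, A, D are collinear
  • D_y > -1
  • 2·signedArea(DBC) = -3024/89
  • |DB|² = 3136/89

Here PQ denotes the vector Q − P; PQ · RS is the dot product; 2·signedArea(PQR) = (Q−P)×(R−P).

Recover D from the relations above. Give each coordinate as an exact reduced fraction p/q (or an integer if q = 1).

D = (76/89, -86/89)

1. D_x = 76/89  [C, A, D are collinear ∩ BD ⟂ CA]
2. D_y = -86/89  [C, A, D are collinear ∩ BD ⟂ CA]
   → D = (76/89, -86/89)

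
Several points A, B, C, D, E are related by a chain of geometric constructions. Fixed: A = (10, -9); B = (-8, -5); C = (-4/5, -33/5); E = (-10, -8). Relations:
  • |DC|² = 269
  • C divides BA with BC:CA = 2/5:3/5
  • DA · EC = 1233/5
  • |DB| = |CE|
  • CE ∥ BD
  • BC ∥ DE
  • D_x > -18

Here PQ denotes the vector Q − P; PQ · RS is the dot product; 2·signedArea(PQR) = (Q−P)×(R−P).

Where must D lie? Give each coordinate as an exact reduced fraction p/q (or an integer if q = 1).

D = (-86/5, -32/5)

1. D_x = -86/5  [BC ∥ DE ∩ CE ∥ BD]
2. D_y = -32/5  [BC ∥ DE ∩ CE ∥ BD]
   → D = (-86/5, -32/5)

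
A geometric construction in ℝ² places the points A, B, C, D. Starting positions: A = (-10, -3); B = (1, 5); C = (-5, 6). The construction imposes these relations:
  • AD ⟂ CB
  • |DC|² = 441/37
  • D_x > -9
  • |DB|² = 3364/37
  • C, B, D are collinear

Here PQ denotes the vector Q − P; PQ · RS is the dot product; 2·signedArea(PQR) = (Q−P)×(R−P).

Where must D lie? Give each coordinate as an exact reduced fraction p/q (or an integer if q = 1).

D = (-311/37, 243/37)

1. D_x = -311/37  [C, B, D are collinear ∩ AD ⟂ CB]
2. D_y = 243/37  [C, B, D are collinear ∩ AD ⟂ CB]
   → D = (-311/37, 243/37)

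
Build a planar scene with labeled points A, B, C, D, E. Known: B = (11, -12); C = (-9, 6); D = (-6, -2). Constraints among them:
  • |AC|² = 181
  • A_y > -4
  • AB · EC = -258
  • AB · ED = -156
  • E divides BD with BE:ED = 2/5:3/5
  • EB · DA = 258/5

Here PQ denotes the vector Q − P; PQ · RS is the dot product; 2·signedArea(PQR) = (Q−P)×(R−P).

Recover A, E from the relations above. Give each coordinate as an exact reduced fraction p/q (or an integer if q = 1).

A = (1, -3)
E = (21/5, -8)

1. E_x = 21/5  [E divides BD with BE:ED = 2/5:3/5]
2. E_y = -8  [E divides BD with BE:ED = 2/5:3/5]
   → E = (21/5, -8)
3. A_x = 1  [AB · ED = -156 ∩ AB · EC = -258]
4. A_y = -3  [AB · ED = -156 ∩ AB · EC = -258]
   → A = (1, -3)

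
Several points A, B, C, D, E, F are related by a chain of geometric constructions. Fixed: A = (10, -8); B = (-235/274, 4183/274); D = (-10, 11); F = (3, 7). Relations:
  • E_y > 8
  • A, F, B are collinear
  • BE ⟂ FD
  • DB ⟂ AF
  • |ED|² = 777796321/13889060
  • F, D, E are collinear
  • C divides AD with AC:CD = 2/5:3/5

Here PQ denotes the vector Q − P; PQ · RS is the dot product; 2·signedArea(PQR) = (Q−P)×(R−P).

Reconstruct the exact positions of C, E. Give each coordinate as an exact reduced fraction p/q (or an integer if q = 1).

C = (2, -2/5)
E = (-144343/50690, 223017/25345)

1. C_x = 2  [C divides AD with AC:CD = 2/5:3/5]
2. C_y = -2/5  [C divides AD with AC:CD = 2/5:3/5]
   → C = (2, -2/5)
3. E_x = -144343/50690  [F, D, E are collinear ∩ BE ⟂ FD]
4. E_y = 223017/25345  [F, D, E are collinear ∩ BE ⟂ FD]
   → E = (-144343/50690, 223017/25345)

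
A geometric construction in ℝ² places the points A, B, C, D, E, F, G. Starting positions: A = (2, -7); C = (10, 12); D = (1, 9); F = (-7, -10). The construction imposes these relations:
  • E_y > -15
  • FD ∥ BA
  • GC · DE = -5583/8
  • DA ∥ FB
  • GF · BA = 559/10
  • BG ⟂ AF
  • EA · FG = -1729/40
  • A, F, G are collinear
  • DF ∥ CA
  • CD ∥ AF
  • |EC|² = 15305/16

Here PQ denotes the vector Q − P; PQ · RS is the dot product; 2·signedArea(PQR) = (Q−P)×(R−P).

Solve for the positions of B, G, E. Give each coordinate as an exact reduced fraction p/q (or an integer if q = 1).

B = (-6, -26)
E = (-27/4, -14)
G = (-109/10, -113/10)

1. B_x = -6  [FD ∥ BA ∩ DA ∥ FB]
2. B_y = -26  [FD ∥ BA ∩ DA ∥ FB]
   → B = (-6, -26)
3. G_x = -109/10  [A, F, G are collinear ∩ BG ⟂ AF]
4. G_y = -113/10  [A, F, G are collinear ∩ BG ⟂ AF]
   → G = (-109/10, -113/10)
5. E_x = -27/4  [EA · FG = -1729/40 ∩ GC · DE = -5583/8]
6. E_y = -14  [EA · FG = -1729/40 ∩ GC · DE = -5583/8]
   → E = (-27/4, -14)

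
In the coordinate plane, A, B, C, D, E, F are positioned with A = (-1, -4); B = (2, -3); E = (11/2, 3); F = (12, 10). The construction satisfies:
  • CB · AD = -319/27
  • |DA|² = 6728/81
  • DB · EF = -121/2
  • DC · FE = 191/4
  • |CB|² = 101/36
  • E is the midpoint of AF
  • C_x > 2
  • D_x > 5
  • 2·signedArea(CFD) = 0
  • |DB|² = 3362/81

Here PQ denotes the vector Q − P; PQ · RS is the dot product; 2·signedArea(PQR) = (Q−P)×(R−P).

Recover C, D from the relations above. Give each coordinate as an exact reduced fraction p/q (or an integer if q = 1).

C = (13/6, -4/3)
D = (49/9, 22/9)

1. D_x = 49/9  [line -13/2·x + -7·y + 105/2 = 0 ∩ |DA|² = 6728/81]
2. D_y = 22/9  [line -13/2·x + -7·y + 105/2 = 0 ∩ |DA|² = 6728/81]
   → D = (49/9, 22/9)
3. C_x = 13/6  [2·signedArea(CFD) = 0 ∩ DC · FE = 191/4]
4. C_y = -4/3  [2·signedArea(CFD) = 0 ∩ DC · FE = 191/4]
   → C = (13/6, -4/3)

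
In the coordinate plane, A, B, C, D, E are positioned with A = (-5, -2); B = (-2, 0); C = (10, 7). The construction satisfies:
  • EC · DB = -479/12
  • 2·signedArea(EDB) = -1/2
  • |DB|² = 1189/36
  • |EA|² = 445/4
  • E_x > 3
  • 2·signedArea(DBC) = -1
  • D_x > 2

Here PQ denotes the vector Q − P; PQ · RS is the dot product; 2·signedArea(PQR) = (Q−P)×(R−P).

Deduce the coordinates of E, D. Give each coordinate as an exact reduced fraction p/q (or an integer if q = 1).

D = (3, 17/6)
E = (4, 7/2)

1. D_x = 3  [line -7·x + 12·y + -13 = 0 ∩ |DB|² = 1189/36]
2. D_y = 17/6  [line -7·x + 12·y + -13 = 0 ∩ |DB|² = 1189/36]
   → D = (3, 17/6)
3. E_x = 4  [2·signedArea(EDB) = -1/2 ∩ EC · DB = -479/12]
4. E_y = 7/2  [2·signedArea(EDB) = -1/2 ∩ EC · DB = -479/12]
   → E = (4, 7/2)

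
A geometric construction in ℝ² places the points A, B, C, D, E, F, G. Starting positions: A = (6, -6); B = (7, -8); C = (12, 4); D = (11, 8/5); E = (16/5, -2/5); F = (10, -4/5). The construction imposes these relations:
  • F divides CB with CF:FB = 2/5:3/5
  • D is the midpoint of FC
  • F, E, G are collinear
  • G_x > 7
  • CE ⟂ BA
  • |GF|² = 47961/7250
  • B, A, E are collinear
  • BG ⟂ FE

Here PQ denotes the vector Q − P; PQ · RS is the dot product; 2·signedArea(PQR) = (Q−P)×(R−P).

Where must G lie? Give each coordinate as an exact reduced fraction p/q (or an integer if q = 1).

G = (10777/1450, -941/1450)

1. G_x = 10777/1450  [F, E, G are collinear ∩ BG ⟂ FE]
2. G_y = -941/1450  [F, E, G are collinear ∩ BG ⟂ FE]
   → G = (10777/1450, -941/1450)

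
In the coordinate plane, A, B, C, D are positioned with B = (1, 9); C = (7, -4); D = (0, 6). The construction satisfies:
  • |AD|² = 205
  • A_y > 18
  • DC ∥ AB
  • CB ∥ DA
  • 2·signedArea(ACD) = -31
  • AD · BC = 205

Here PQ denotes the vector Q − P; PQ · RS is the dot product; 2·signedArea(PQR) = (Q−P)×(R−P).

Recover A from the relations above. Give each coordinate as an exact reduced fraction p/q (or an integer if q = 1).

1. A_x = -6  [DC ∥ AB ∩ CB ∥ DA]
2. A_y = 19  [DC ∥ AB ∩ CB ∥ DA]
   → A = (-6, 19)

A = (-6, 19)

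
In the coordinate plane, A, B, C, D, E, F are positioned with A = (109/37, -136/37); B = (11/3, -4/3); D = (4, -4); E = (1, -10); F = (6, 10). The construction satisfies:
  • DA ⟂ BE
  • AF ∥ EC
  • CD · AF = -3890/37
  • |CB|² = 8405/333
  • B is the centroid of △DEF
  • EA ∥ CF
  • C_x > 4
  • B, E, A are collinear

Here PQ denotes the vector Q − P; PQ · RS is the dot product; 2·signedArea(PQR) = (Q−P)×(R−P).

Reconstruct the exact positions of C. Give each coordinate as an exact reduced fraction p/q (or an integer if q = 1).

C = (150/37, 136/37)

1. C_x = 150/37  [EA ∥ CF ∩ AF ∥ EC]
2. C_y = 136/37  [EA ∥ CF ∩ AF ∥ EC]
   → C = (150/37, 136/37)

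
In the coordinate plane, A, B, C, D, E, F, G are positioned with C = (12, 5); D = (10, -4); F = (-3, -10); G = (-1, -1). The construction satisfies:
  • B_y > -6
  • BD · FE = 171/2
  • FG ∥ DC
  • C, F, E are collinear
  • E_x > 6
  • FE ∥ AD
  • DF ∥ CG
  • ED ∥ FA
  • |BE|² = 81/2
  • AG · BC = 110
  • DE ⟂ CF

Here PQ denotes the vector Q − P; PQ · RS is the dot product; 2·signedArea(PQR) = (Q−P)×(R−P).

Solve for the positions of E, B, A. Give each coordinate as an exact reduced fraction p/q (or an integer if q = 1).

1. E_x = 13/2  [C, F, E are collinear ∩ DE ⟂ CF]
2. E_y = -1/2  [C, F, E are collinear ∩ DE ⟂ CF]
   → E = (13/2, -1/2)
3. B_x = 2  [line -19/2·x + -19/2·y + -57/2 = 0 ∩ |BE|² = 81/2]
4. B_y = -5  [line -19/2·x + -19/2·y + -57/2 = 0 ∩ |BE|² = 81/2]
   → B = (2, -5)
5. A_x = 1/2  [FE ∥ AD ∩ ED ∥ FA]
6. A_y = -27/2  [FE ∥ AD ∩ ED ∥ FA]
   → A = (1/2, -27/2)

A = (1/2, -27/2)
B = (2, -5)
E = (13/2, -1/2)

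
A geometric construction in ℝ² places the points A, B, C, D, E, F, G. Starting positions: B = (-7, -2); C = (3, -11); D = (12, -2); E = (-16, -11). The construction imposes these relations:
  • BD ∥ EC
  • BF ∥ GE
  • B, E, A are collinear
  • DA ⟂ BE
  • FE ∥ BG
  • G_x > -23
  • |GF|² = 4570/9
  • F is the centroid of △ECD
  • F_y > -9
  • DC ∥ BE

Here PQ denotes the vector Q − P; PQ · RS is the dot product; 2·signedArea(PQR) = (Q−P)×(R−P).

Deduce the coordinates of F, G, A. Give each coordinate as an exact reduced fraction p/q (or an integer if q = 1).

A = (5/2, 15/2)
F = (-1/3, -8)
G = (-68/3, -5)

1. F_x = -1/3  [F is the centroid of △ECD]
2. F_y = -8  [F is the centroid of △ECD]
   → F = (-1/3, -8)
3. G_x = -68/3  [BF ∥ GE ∩ FE ∥ BG]
4. G_y = -5  [BF ∥ GE ∩ FE ∥ BG]
   → G = (-68/3, -5)
5. A_x = 5/2  [B, E, A are collinear ∩ DA ⟂ BE]
6. A_y = 15/2  [B, E, A are collinear ∩ DA ⟂ BE]
   → A = (5/2, 15/2)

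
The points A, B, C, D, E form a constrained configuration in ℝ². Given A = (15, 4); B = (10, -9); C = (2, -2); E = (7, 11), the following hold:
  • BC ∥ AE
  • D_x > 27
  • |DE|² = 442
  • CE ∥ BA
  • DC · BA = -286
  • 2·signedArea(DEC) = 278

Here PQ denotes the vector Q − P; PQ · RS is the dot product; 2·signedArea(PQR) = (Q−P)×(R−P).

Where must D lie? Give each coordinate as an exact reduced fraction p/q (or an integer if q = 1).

D = (28, 10)

1. D_x = 28  [DC · BA = -286 ∩ 2·signedArea(DEC) = 278]
2. D_y = 10  [DC · BA = -286 ∩ 2·signedArea(DEC) = 278]
   → D = (28, 10)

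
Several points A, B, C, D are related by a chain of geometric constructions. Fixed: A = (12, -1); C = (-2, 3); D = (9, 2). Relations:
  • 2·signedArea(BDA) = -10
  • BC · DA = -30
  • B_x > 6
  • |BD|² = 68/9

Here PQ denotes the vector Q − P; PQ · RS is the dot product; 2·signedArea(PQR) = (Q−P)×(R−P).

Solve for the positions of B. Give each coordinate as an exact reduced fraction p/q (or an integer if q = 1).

B = (19/3, 4/3)

1. B_x = 19/3  [BC · DA = -30 ∩ 2·signedArea(BDA) = -10]
2. B_y = 4/3  [BC · DA = -30 ∩ 2·signedArea(BDA) = -10]
   → B = (19/3, 4/3)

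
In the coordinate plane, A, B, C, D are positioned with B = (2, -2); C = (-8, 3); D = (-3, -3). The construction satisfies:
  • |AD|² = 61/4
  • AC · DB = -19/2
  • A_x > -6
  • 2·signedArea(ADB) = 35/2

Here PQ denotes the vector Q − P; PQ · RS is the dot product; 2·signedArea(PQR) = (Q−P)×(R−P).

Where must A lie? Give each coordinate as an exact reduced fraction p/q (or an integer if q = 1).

1. A_x = -11/2  [2·signedArea(ADB) = 35/2 ∩ AC · DB = -19/2]
2. A_y = 0  [2·signedArea(ADB) = 35/2 ∩ AC · DB = -19/2]
   → A = (-11/2, 0)

A = (-11/2, 0)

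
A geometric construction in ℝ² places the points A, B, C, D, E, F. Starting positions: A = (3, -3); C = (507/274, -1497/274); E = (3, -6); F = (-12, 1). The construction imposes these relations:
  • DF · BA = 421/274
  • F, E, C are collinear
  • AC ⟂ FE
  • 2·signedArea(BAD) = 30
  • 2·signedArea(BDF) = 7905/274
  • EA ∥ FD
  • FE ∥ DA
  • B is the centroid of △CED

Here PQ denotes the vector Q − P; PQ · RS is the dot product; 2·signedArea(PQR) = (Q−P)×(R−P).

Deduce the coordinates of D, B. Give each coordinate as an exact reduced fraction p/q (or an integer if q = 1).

B = (-653/274, -2045/822)
D = (-12, 4)

1. D_x = -12  [FE ∥ DA ∩ EA ∥ FD]
2. D_y = 4  [FE ∥ DA ∩ EA ∥ FD]
   → D = (-12, 4)
3. B_x = -653/274  [B is the centroid of △CED]
4. B_y = -2045/822  [B is the centroid of △CED]
   → B = (-653/274, -2045/822)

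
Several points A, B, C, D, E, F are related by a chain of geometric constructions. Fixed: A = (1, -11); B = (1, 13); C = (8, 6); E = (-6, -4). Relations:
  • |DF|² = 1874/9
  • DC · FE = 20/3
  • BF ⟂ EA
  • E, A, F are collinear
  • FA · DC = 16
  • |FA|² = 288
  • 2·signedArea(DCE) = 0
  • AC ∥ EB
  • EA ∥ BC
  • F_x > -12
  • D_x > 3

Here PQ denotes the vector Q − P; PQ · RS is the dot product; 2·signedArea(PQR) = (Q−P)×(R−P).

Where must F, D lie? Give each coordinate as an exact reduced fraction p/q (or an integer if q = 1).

1. F_x = -11  [E, A, F are collinear ∩ BF ⟂ EA]
2. F_y = 1  [E, A, F are collinear ∩ BF ⟂ EA]
   → F = (-11, 1)
3. D_x = 10/3  [2·signedArea(DCE) = 0 ∩ DC · FE = 20/3]
4. D_y = 8/3  [2·signedArea(DCE) = 0 ∩ DC · FE = 20/3]
   → D = (10/3, 8/3)

D = (10/3, 8/3)
F = (-11, 1)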